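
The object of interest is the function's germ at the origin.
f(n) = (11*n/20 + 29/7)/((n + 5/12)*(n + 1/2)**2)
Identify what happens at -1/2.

The point is a pole of order 2.

The denominator factor n + 1/2 vanishes at -1/2 and appears to the power 2; the numerator there equals 1083/280, nonzero, and no other factor vanishes.
Hence a pole whose order is the multiplicity, 2.


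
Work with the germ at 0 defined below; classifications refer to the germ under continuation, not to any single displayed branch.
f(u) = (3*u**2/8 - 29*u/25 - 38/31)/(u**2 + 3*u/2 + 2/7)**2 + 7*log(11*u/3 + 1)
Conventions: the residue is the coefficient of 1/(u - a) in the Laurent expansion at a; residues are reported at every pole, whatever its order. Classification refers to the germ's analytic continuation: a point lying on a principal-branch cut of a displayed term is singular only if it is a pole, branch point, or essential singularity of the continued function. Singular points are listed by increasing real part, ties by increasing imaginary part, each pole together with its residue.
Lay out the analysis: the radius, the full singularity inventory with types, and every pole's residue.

Radius of convergence at 0: 3/4 - (1/28)*sqrt(217).
At -3/4 - (1/28)*sqrt(217): a pole of order 2; residue -(21584/744775)*sqrt(217).
At -3/11: a logarithmic branch point.
At -3/4 + (1/28)*sqrt(217): a pole of order 2; residue (21584/744775)*sqrt(217).


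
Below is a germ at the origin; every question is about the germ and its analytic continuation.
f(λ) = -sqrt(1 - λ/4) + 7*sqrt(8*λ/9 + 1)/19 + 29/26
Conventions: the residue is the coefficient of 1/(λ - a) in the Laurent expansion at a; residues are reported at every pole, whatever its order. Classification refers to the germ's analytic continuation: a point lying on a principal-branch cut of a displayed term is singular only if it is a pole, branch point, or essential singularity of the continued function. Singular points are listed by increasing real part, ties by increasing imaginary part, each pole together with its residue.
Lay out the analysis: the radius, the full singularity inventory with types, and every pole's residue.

Radius of convergence at 0: 9/8.
At -9/8: an algebraic (square-root) branch point.
At 4: an algebraic (square-root) branch point.

Branch term (-1)*sqrt(1 - λ/(4)): its argument vanishes at λ = 4, a square-root branch point, modulus 4.
Branch term (7/19)*sqrt(1 - λ/(-9/8)): its argument vanishes at λ = -9/8, a square-root branch point, modulus 9/8.
The radius of convergence is the smallest modulus among the singular points: 9/8.
List the singular points by increasing real part (a conjugate pair: the negative imaginary part first).


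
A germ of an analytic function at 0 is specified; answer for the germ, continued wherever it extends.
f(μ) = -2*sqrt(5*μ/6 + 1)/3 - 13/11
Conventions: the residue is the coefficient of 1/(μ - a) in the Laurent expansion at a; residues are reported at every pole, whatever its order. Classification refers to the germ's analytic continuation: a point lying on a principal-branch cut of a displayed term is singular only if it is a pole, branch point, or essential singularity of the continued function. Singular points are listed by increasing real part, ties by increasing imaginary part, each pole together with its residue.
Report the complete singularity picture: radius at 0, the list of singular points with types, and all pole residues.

Radius of convergence at 0: 6/5.
At -6/5: an algebraic (square-root) branch point.

Branch term (-2/3)*sqrt(1 - μ/(-6/5)): its argument vanishes at μ = -6/5, a square-root branch point, modulus 6/5.
The radius of convergence is the smallest modulus among the singular points: 6/5.


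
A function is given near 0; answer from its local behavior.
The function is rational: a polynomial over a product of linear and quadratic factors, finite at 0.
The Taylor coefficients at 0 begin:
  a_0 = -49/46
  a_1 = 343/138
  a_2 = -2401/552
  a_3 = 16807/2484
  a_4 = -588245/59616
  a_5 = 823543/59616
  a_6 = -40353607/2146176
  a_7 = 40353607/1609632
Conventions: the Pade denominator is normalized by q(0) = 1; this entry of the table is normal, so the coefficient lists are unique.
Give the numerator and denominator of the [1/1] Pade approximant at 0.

The Pade approximant has numerator coefficients [-49/46, 343/552]; denominator coefficients [1, 7/4].

Taylor coefficients needed (read off): a_0 = -49/46, a_1 = 343/138, a_2 = -2401/552.
Write the denominator as Q(w) = 1 + q1*w. Requiring Q*f - P = O(w^3) with deg P <= 1 kills the coefficients of w^2..w^2 in Q*f:
  w^2: a_2 + q1*a_1 = 0, i.e. -2401/552 + (343/138)*q1 = 0.
Solving this linear system: q1 = 7/4.
The numerator is Q*f truncated at degree 1: P0 = a_0 = -49/46; P1 = a_1 + q1*a_0 = 343/552.


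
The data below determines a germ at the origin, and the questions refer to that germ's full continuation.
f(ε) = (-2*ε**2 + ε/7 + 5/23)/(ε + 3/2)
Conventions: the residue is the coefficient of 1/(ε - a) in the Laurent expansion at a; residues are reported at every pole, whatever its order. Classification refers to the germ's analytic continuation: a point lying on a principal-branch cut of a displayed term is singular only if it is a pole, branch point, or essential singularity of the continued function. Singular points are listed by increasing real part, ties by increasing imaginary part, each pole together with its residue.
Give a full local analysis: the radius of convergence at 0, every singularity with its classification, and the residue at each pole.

Radius of convergence at 0: 3/2.
At -3/2: a pole of order 1; residue -724/161.

Denominator factor (ε + 3/2): pole of order 1 at -3/2, modulus 3/2.
The radius of convergence is the smallest modulus among the singular points: 3/2.
At the order-1 pole -3/2 set g(ε) = (ε - (-3/2))*f(ε) = -2*ε**2 + ε/7 + 5/23.
Simple pole: residue = g(a) at a = -3/2, which is -724/161.


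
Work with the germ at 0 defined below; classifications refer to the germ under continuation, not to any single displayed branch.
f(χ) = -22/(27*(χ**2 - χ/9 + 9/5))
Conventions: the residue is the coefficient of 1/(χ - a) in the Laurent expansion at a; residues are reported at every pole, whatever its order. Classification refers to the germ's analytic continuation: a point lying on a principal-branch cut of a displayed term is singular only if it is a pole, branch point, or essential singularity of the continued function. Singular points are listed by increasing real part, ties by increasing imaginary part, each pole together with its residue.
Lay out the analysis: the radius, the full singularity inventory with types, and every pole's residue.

Radius of convergence at 0: (3/5)*sqrt(5).
At (1/18) - ((1/90)*sqrt(14555))*i: a pole of order 1; residue -((22/8733)*sqrt(14555))*i.
At (1/18) + ((1/90)*sqrt(14555))*i: a pole of order 1; residue ((22/8733)*sqrt(14555))*i.

Denominator factor (χ**2 - χ/9 + 9/5): discriminant -2911/405, complex-conjugate roots (1/18) + ((1/90)*sqrt(14555))*i and (1/18) - ((1/90)*sqrt(14555))*i; poles of order 1, moduli (3/5)*sqrt(5) and (3/5)*sqrt(5).
The radius of convergence is the smallest modulus among the singular points: (3/5)*sqrt(5).
The factor χ**2 - χ/9 + 9/5 splits as (χ - a)(χ - a') with a = (1/18) - ((1/90)*sqrt(14555))*i, a' = (1/18) + ((1/90)*sqrt(14555))*i. At the order-1 pole a set g(χ) = (χ - a)*f(χ) = [-22/27] / (χ - a').
Simple pole: residue = g(a) at a = (1/18) - ((1/90)*sqrt(14555))*i, which is -((22/8733)*sqrt(14555))*i.
The factor χ**2 - χ/9 + 9/5 splits as (χ - a)(χ - a') with a = (1/18) + ((1/90)*sqrt(14555))*i, a' = (1/18) - ((1/90)*sqrt(14555))*i. At the order-1 pole a set g(χ) = (χ - a)*f(χ) = [-22/27] / (χ - a').
Simple pole: residue = g(a) at a = (1/18) + ((1/90)*sqrt(14555))*i, which is ((22/8733)*sqrt(14555))*i.
List the singular points by increasing real part (a conjugate pair: the negative imaginary part first).


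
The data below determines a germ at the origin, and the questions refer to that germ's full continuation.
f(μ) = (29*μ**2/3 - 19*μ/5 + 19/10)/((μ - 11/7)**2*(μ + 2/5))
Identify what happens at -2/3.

The point is a regular point.

Denominator factors: μ + 2/5 = -4/15 at μ = -2/3; μ - 11/7 = -47/21 at μ = -2/3 — none vanishes.
So the germ continues analytically to -2/3.


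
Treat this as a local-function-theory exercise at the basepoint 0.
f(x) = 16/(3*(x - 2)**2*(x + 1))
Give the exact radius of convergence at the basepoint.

Denominator factor (x + 1): pole of order 1 at -1, modulus 1.
Denominator factor (x - 2)^2: pole of order 2 at 2, modulus 2.
The radius of convergence is the smallest modulus among the singular points: 1.

The radius of convergence is 1.


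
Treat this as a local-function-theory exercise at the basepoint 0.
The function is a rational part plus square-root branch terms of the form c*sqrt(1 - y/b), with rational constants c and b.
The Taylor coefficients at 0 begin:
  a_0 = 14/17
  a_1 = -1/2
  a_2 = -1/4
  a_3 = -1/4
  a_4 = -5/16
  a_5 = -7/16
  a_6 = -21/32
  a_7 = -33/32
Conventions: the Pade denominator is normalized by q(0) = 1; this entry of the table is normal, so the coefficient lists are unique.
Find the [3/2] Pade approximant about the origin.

Taylor coefficients needed (read off): a_0 = 14/17, a_1 = -1/2, a_2 = -1/4, a_3 = -1/4, a_4 = -5/16, a_5 = -7/16.
Write the denominator as Q(y) = 1 + q1*y + q2*y^2. Requiring Q*f - P = O(y^6) with deg P <= 3 kills the coefficients of y^4..y^5 in Q*f:
  y^4: a_4 + q1*a_3 + q2*a_2 = 0, i.e. -5/16 + (-1/4)*q1 + (-1/4)*q2 = 0.
  y^5: a_5 + q1*a_4 + q2*a_3 = 0, i.e. -7/16 + (-5/16)*q1 + (-1/4)*q2 = 0.
Solving this linear system: q1 = -2, q2 = 3/4.
The numerator is Q*f truncated at degree 3: P0 = a_0 = 14/17; P1 = a_1 + q1*a_0 = -73/34; P2 = a_2 + q1*a_1 + q2*a_0 = 93/68; P3 = a_3 + q1*a_2 + q2*a_1 = -1/8.

The Pade approximant has numerator coefficients [14/17, -73/34, 93/68, -1/8]; denominator coefficients [1, -2, 3/4].


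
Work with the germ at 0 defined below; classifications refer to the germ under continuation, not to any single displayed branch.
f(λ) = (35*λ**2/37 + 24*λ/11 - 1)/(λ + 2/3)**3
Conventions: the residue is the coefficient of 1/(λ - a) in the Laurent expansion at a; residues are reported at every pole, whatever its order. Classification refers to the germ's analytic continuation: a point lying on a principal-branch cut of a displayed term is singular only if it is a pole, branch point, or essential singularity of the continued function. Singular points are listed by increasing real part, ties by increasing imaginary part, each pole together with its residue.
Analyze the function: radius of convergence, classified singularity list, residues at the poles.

Radius of convergence at 0: 2/3.
At -2/3: a pole of order 3; residue 35/37.

Denominator factor (λ + 2/3)^3: pole of order 3 at -2/3, modulus 2/3.
The radius of convergence is the smallest modulus among the singular points: 2/3.
At the order-3 pole -2/3 set g(λ) = (λ - (-2/3))^3*f(λ) = 35*λ**2/37 + 24*λ/11 - 1.
Order-3 pole: residue = g''(a)/2; g''(-2/3) = 70/37, so the residue is 35/37.


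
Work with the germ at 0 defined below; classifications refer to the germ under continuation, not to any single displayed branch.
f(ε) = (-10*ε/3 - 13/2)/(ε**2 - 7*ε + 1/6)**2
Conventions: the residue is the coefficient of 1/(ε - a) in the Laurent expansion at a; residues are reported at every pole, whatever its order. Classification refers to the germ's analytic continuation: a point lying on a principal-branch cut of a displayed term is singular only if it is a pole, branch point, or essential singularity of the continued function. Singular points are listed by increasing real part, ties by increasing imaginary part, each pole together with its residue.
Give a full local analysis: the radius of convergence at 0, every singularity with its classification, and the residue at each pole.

Denominator factor (ε**2 - 7*ε + 1/6)^2: discriminant 145/3, real irrational roots 7/2 + (1/6)*sqrt(435) and 7/2 - (1/6)*sqrt(435); poles of order 2, moduli 7/2 + (1/6)*sqrt(435) and 7/2 - (1/6)*sqrt(435).
The radius of convergence is the smallest modulus among the singular points: 7/2 - (1/6)*sqrt(435).
The factor ε**2 - 7*ε + 1/6 splits as (ε - a)(ε - a') with a = 7/2 - (1/6)*sqrt(435), a' = 7/2 + (1/6)*sqrt(435). At the order-2 pole a set g(ε) = (ε - a)^2*f(ε) = [-10*ε/3 - 13/2] / (ε - a')^2.
Order-2 pole: residue = g'(a); g'(7/2 - (1/6)*sqrt(435)) = -(109/21025)*sqrt(435), so the residue is -(109/21025)*sqrt(435).
The factor ε**2 - 7*ε + 1/6 splits as (ε - a)(ε - a') with a = 7/2 + (1/6)*sqrt(435), a' = 7/2 - (1/6)*sqrt(435). At the order-2 pole a set g(ε) = (ε - a)^2*f(ε) = [-10*ε/3 - 13/2] / (ε - a')^2.
Order-2 pole: residue = g'(a); g'(7/2 + (1/6)*sqrt(435)) = (109/21025)*sqrt(435), so the residue is (109/21025)*sqrt(435).
List the singular points by increasing real part (a conjugate pair: the negative imaginary part first).

Radius of convergence at 0: 7/2 - (1/6)*sqrt(435).
At 7/2 - (1/6)*sqrt(435): a pole of order 2; residue -(109/21025)*sqrt(435).
At 7/2 + (1/6)*sqrt(435): a pole of order 2; residue (109/21025)*sqrt(435).


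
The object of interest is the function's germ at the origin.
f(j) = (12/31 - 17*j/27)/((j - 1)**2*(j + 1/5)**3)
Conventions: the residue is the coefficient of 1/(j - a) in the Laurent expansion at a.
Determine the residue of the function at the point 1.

The residue is -1625/120528.

At the order-2 pole 1 set g(j) = (j - (1))^2*f(j) = (12/31 - 17*j/27)/(j + 1/5)**3.
Order-2 pole: residue = g'(a); g'(1) = -1625/120528, so the residue is -1625/120528.


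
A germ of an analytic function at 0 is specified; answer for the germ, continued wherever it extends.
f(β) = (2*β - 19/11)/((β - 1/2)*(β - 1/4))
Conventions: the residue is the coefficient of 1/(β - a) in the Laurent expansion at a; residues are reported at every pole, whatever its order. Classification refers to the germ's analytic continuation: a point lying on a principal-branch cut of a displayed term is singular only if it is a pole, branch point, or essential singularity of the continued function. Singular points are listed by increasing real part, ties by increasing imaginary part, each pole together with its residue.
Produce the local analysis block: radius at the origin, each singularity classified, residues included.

Denominator factor (β - 1/2): pole of order 1 at 1/2, modulus 1/2.
Denominator factor (β - 1/4): pole of order 1 at 1/4, modulus 1/4.
The radius of convergence is the smallest modulus among the singular points: 1/4.
At the order-1 pole 1/4 set g(β) = (β - (1/4))*f(β) = (2*β - 19/11)/(β - 1/2).
Simple pole: residue = g(a) at a = 1/4, which is 54/11.
At the order-1 pole 1/2 set g(β) = (β - (1/2))*f(β) = (2*β - 19/11)/(β - 1/4).
Simple pole: residue = g(a) at a = 1/2, which is -32/11.
List the singular points by increasing real part (a conjugate pair: the negative imaginary part first).

Radius of convergence at 0: 1/4.
At 1/4: a pole of order 1; residue 54/11.
At 1/2: a pole of order 1; residue -32/11.


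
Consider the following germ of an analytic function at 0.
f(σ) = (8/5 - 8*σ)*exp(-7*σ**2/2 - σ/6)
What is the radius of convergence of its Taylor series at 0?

The radius of convergence is infinite.

The factor exp(-7*σ**2/2 - σ/6) is entire and contributes no finite singular point.
The polynomial part has no poles.
No finite singular points: the Taylor series at 0 converges everywhere.


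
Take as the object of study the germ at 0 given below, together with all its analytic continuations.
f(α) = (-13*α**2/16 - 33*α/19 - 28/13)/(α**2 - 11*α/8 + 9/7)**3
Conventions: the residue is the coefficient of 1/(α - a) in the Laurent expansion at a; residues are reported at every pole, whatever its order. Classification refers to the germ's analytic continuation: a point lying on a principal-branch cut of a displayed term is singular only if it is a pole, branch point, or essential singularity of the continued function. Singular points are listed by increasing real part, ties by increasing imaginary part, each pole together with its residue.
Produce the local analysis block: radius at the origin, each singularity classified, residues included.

Radius of convergence at 0: (3/7)*sqrt(7).
At (11/16) - ((1/112)*sqrt(10199))*i: a pole of order 3; residue -((9404352608/763968775271)*sqrt(10199))*i.
At (11/16) + ((1/112)*sqrt(10199))*i: a pole of order 3; residue ((9404352608/763968775271)*sqrt(10199))*i.


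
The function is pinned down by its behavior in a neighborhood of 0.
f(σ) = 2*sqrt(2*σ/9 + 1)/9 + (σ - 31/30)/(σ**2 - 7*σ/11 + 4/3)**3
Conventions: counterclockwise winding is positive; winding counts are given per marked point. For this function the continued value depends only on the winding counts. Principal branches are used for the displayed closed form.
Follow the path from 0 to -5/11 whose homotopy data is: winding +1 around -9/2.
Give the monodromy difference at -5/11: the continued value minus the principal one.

Continued minus principal equals -(4/297)*sqrt(979).

The rational part is single-valued and drops out of the difference; each branch term changes only by its own monodromy.
(2/9)*sqrt(1 - σ/(-9/2)): winding +1 is odd, the square root flips sign, contributing -2*(2/9)*sqrt(1 - (-5/11)/(-9/2)) = -2*(2/9)*sqrt(89/99) = -(4/297)*sqrt(979).
Summing the contributions at σ = -5/11 gives -(4/297)*sqrt(979).


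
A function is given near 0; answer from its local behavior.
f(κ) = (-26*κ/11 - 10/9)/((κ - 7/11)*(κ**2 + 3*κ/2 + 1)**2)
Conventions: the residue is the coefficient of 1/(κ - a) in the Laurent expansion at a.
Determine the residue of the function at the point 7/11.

The residue is -1378432/2934369.

At the order-1 pole 7/11 set g(κ) = (κ - (7/11))*f(κ) = (-26*κ/11 - 10/9)/(κ**2 + 3*κ/2 + 1)**2.
Simple pole: residue = g(a) at a = 7/11, which is -1378432/2934369.


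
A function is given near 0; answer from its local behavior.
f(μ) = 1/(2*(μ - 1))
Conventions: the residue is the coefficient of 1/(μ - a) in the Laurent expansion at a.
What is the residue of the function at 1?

The residue is 1/2.

At the order-1 pole 1 set g(μ) = (μ - (1))*f(μ) = 1/2.
Simple pole: residue = g(a) at a = 1, which is 1/2.


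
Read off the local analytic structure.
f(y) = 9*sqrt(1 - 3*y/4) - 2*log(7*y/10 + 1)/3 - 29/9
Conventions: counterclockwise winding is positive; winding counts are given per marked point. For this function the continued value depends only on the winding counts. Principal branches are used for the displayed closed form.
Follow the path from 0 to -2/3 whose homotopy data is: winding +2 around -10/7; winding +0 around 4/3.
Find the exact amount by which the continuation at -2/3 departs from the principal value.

The rational part is single-valued and drops out of the difference; each branch term changes only by its own monodromy.
(-2/3)*log(1 - y/(-10/7)): each positive loop around -10/7 adds 2*pi*i to the log, so winding +2 contributes (-2/3)*(2)*2*pi*i = -(8/3)*pi*i.
(9)*sqrt(1 - y/(4/3)): winding +0 is even, the square root returns to the same sheet, contribution 0.
Summing the contributions at y = -2/3 gives -(8/3)*pi*i.

Continued minus principal equals -(8/3)*pi*i.


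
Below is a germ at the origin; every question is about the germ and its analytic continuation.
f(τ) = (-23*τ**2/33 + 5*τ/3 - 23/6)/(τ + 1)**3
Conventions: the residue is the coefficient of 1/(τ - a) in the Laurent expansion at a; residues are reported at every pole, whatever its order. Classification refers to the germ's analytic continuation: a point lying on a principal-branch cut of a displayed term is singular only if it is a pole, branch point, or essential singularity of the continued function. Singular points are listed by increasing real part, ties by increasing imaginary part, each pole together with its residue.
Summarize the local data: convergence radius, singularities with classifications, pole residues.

Radius of convergence at 0: 1.
At -1: a pole of order 3; residue -23/33.

Denominator factor (τ + 1)^3: pole of order 3 at -1, modulus 1.
The radius of convergence is the smallest modulus among the singular points: 1.
At the order-3 pole -1 set g(τ) = (τ - (-1))^3*f(τ) = -23*τ**2/33 + 5*τ/3 - 23/6.
Order-3 pole: residue = g''(a)/2; g''(-1) = -46/33, so the residue is -23/33.


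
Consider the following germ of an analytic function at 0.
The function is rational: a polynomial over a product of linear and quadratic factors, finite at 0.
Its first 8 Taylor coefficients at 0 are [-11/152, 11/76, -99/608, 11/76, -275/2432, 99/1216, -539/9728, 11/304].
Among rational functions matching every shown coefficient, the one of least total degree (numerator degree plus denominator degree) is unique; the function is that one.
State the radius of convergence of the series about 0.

No rational of total degree below 4 reproduces all 8 coefficients; solving the [1/3] Pade equations on them gives f(β) = (11*β/38 - 11/19)/(β + 2)**3, whose expansion matches every shown term.
Denominator factor (β + 2)^3: pole of order 3 at -2, modulus 2.
The radius of convergence is the smallest modulus among the singular points: 2.

The radius of convergence is 2.


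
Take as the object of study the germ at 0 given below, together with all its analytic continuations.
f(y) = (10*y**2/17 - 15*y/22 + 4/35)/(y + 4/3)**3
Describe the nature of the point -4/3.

The denominator factor y + 4/3 vanishes at -4/3 and appears to the power 3; the numerator there equals 121882/58905, nonzero, and no other factor vanishes.
Hence a pole whose order is the multiplicity, 3.

The point is a pole of order 3.


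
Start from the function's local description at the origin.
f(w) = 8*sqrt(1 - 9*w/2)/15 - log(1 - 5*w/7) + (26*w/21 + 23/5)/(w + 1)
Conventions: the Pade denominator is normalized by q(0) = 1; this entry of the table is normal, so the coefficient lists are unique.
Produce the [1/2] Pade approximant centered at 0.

The Pade approximant has numerator coefficients [77/15, -492090187/11731356]; denominator coefficients [1, -29022883/3910452, -3354379/558636].

Taylor coefficients needed (expand at 0): a_0 = 77/15, a_1 = -404/105, a_2 = 1333/588, a_3 = -516799/82320.
Write the denominator as Q(w) = 1 + q1*w + q2*w^2. Requiring Q*f - P = O(w^4) with deg P <= 1 kills the coefficients of w^2..w^3 in Q*f:
  w^2: a_2 + q1*a_1 + q2*a_0 = 0, i.e. 1333/588 + (-404/105)*q1 + (77/15)*q2 = 0.
  w^3: a_3 + q1*a_2 + q2*a_1 = 0, i.e. -516799/82320 + (1333/588)*q1 + (-404/105)*q2 = 0.
Solving this linear system: q1 = -29022883/3910452, q2 = -3354379/558636.
The numerator is Q*f truncated at degree 1: P0 = a_0 = 77/15; P1 = a_1 + q1*a_0 = -492090187/11731356.


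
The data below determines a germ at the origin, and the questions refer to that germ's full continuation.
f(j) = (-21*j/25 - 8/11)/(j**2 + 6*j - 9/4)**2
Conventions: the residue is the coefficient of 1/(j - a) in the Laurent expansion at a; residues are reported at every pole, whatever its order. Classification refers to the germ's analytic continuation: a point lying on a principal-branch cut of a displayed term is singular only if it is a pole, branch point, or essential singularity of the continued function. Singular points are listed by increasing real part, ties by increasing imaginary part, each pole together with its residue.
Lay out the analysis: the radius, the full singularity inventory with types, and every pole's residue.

Denominator factor (j**2 + 6*j - 9/4)^2: discriminant 45, real irrational roots -3 + (3/2)*sqrt(5) and -3 - (3/2)*sqrt(5); poles of order 2, moduli -3 + (3/2)*sqrt(5) and 3 + (3/2)*sqrt(5).
The radius of convergence is the smallest modulus among the singular points: -3 + (3/2)*sqrt(5).
The factor j**2 + 6*j - 9/4 splits as (j - a)(j - a') with a = -3 - (3/2)*sqrt(5), a' = -3 + (3/2)*sqrt(5). At the order-2 pole a set g(j) = (j - a)^2*f(j) = [-21*j/25 - 8/11] / (j - a')^2.
Order-2 pole: residue = g'(a); g'(-3 - (3/2)*sqrt(5)) = (986/185625)*sqrt(5), so the residue is (986/185625)*sqrt(5).
The factor j**2 + 6*j - 9/4 splits as (j - a)(j - a') with a = -3 + (3/2)*sqrt(5), a' = -3 - (3/2)*sqrt(5). At the order-2 pole a set g(j) = (j - a)^2*f(j) = [-21*j/25 - 8/11] / (j - a')^2.
Order-2 pole: residue = g'(a); g'(-3 + (3/2)*sqrt(5)) = -(986/185625)*sqrt(5), so the residue is -(986/185625)*sqrt(5).
List the singular points by increasing real part (a conjugate pair: the negative imaginary part first).

Radius of convergence at 0: -3 + (3/2)*sqrt(5).
At -3 - (3/2)*sqrt(5): a pole of order 2; residue (986/185625)*sqrt(5).
At -3 + (3/2)*sqrt(5): a pole of order 2; residue -(986/185625)*sqrt(5).


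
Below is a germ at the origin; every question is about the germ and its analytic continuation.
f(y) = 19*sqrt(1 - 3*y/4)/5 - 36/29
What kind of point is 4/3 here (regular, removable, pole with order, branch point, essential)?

The term (19/5)*sqrt(1 - y/(4/3)) has argument 1 - 4/3/(4/3) = 0 at 4/3: a square-root (algebraic, two-sheeted) branch point; the remaining terms are analytic or single-valued there.

The point is an algebraic (square-root) branch point.


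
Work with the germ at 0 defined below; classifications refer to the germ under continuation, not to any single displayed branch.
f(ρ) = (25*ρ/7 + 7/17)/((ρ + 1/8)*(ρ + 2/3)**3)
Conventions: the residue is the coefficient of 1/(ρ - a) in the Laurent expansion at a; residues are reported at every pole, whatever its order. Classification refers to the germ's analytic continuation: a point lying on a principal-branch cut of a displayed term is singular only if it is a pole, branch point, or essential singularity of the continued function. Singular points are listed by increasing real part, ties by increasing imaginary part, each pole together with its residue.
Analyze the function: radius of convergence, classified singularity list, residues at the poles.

Denominator factor (ρ + 2/3)^3: pole of order 3 at -2/3, modulus 2/3.
Denominator factor (ρ + 1/8): pole of order 1 at -1/8, modulus 1/8.
The radius of convergence is the smallest modulus among the singular points: 1/8.
At the order-3 pole -2/3 set g(ρ) = (ρ - (-2/3))^3*f(ρ) = (25*ρ/7 + 7/17)/(ρ + 1/8).
Order-3 pole: residue = g''(a)/2; g''(-2/3) = 114048/261443, so the residue is 57024/261443.
At the order-1 pole -1/8 set g(ρ) = (ρ - (-1/8))*f(ρ) = (25*ρ/7 + 7/17)/(ρ + 2/3)**3.
Simple pole: residue = g(a) at a = -1/8, which is -57024/261443.
List the singular points by increasing real part (a conjugate pair: the negative imaginary part first).

Radius of convergence at 0: 1/8.
At -2/3: a pole of order 3; residue 57024/261443.
At -1/8: a pole of order 1; residue -57024/261443.


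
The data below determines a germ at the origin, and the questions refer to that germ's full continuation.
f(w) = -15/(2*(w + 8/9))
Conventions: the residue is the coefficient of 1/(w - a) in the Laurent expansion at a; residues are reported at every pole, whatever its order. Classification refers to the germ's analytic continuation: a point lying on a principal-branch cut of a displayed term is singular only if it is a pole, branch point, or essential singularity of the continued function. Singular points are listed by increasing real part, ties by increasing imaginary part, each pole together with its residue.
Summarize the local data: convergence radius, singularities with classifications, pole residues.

Radius of convergence at 0: 8/9.
At -8/9: a pole of order 1; residue -15/2.

Denominator factor (w + 8/9): pole of order 1 at -8/9, modulus 8/9.
The radius of convergence is the smallest modulus among the singular points: 8/9.
At the order-1 pole -8/9 set g(w) = (w - (-8/9))*f(w) = -15/2.
Simple pole: residue = g(a) at a = -8/9, which is -15/2.


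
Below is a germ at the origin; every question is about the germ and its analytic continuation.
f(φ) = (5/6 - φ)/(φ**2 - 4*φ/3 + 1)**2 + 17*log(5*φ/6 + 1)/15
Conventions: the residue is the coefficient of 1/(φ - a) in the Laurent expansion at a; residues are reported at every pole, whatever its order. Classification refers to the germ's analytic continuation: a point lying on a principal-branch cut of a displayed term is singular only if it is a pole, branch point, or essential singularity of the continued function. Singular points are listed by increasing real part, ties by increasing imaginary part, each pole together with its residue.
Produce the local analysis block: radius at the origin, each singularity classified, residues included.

Denominator factor (φ**2 - 4*φ/3 + 1)^2: discriminant -20/9, complex-conjugate roots (2/3) + ((1/3)*sqrt(5))*i and (2/3) - ((1/3)*sqrt(5))*i; poles of order 2, moduli 1 and 1.
Branch term (17/15)*log(1 - φ/(-6/5)): its argument vanishes at φ = -6/5, a logarithmic branch point, modulus 6/5.
The radius of convergence is the smallest modulus among the singular points: 1.
The branch term is analytic at (2/3) - ((1/3)*sqrt(5))*i and contributes nothing to the residue; only the rational part matters.
The factor φ**2 - 4*φ/3 + 1 splits as (φ - a)(φ - a') with a = (2/3) - ((1/3)*sqrt(5))*i, a' = (2/3) + ((1/3)*sqrt(5))*i. At the order-2 pole a set g(φ) = (φ - a)^2*(rational part) = [5/6 - φ] / (φ - a')^2.
Order-2 pole: residue = g'(a); g'((2/3) - ((1/3)*sqrt(5))*i) = ((9/200)*sqrt(5))*i, so the residue is ((9/200)*sqrt(5))*i.
The branch term is analytic at (2/3) + ((1/3)*sqrt(5))*i and contributes nothing to the residue; only the rational part matters.
The factor φ**2 - 4*φ/3 + 1 splits as (φ - a)(φ - a') with a = (2/3) + ((1/3)*sqrt(5))*i, a' = (2/3) - ((1/3)*sqrt(5))*i. At the order-2 pole a set g(φ) = (φ - a)^2*(rational part) = [5/6 - φ] / (φ - a')^2.
Order-2 pole: residue = g'(a); g'((2/3) + ((1/3)*sqrt(5))*i) = -((9/200)*sqrt(5))*i, so the residue is -((9/200)*sqrt(5))*i.
List the singular points by increasing real part (a conjugate pair: the negative imaginary part first).

Radius of convergence at 0: 1.
At -6/5: a logarithmic branch point.
At (2/3) - ((1/3)*sqrt(5))*i: a pole of order 2; residue ((9/200)*sqrt(5))*i.
At (2/3) + ((1/3)*sqrt(5))*i: a pole of order 2; residue -((9/200)*sqrt(5))*i.


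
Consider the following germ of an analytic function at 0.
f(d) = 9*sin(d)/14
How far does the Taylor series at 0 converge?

The radius of convergence is infinite.

The factor sin(d) is entire and contributes no finite singular point.
The polynomial part has no poles.
No finite singular points: the Taylor series at 0 converges everywhere.


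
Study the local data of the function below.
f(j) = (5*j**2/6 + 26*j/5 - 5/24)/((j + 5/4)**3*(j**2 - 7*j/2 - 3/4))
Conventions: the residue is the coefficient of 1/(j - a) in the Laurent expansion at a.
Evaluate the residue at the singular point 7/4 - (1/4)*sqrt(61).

The residue is 1448408/8576805 + (1401976/104637021)*sqrt(61).

The factor j**2 - 7*j/2 - 3/4 splits as (j - a)(j - a') with a = 7/4 - (1/4)*sqrt(61), a' = 7/4 + (1/4)*sqrt(61). At the order-1 pole a set g(j) = (j - a)*f(j) = [(5*j**2/6 + 26*j/5 - 5/24)/(j + 5/4)**3] / (j - a').
Simple pole: residue = g(a) at a = 7/4 - (1/4)*sqrt(61), which is 1448408/8576805 + (1401976/104637021)*sqrt(61).


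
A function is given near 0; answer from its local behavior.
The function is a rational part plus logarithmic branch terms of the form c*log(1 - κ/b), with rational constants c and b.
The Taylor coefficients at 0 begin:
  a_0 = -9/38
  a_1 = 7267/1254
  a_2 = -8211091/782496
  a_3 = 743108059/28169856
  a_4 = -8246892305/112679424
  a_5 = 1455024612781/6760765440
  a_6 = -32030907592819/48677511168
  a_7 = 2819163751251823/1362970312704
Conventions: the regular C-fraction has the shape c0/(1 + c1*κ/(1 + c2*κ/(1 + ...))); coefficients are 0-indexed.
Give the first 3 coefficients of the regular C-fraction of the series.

Taylor coefficients (read off): a_0 = -9/38, a_1 = 7267/1254, a_2 = -8211091/782496.
c0 = a_0 = -9/38. Peel one level at a time: if S = 1 + c*κ/S' with S'(0) = 1, then c is the κ-coefficient of S and S' = c*κ/(S - 1).
S_1 = c0/f = 1 + (7267/297)*κ + (10171434103/18347472)*κ^2 + ...; c1 = 7267/297.
S_2 = c1*κ/(S_1 - 1) = 1 + (-10171434103/448926192)*κ + ...; c2 = -10171434103/448926192.

The regular C-fraction coefficients are [-9/38, 7267/297, -10171434103/448926192].


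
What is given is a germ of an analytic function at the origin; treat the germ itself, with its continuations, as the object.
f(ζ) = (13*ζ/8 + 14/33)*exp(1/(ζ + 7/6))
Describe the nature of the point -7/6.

The exponent 1/(ζ - (-7/6)) has a pole at -7/6, so exp(1/(ζ - (-7/6))) takes every nonzero value near it: an essential singularity (not a pole of any order).

The point is an essential singularity.


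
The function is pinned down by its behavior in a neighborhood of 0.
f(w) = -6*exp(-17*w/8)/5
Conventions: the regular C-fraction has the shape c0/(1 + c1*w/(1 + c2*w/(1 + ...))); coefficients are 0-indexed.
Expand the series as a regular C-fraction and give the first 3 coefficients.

Taylor coefficients (expand at 0): a_0 = -6/5, a_1 = 51/20, a_2 = -867/320.
c0 = a_0 = -6/5. Peel one level at a time: if S = 1 + c*w/S' with S'(0) = 1, then c is the w-coefficient of S and S' = c*w/(S - 1).
S_1 = c0/f = 1 + (17/8)*w + (289/128)*w^2 + ...; c1 = 17/8.
S_2 = c1*w/(S_1 - 1) = 1 + (-17/16)*w + ...; c2 = -17/16.

The regular C-fraction coefficients are [-6/5, 17/8, -17/16].


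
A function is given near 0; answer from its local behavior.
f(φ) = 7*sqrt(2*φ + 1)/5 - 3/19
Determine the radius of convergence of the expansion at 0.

The radius of convergence is 1/2.

Branch term (7/5)*sqrt(1 - φ/(-1/2)): its argument vanishes at φ = -1/2, a square-root branch point, modulus 1/2.
The radius of convergence is the smallest modulus among the singular points: 1/2.


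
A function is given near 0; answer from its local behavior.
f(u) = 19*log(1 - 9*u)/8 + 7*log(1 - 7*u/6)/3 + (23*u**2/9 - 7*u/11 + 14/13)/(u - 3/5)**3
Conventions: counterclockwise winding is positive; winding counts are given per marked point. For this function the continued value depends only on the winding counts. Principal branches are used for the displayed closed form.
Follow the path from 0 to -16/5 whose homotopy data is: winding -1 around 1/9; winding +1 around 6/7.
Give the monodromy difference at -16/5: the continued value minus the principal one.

Continued minus principal equals -(1/12)*pi*i.

The rational part is single-valued and drops out of the difference; each branch term changes only by its own monodromy.
(7/3)*log(1 - u/(6/7)): each positive loop around 6/7 adds 2*pi*i to the log, so winding +1 contributes (7/3)*(1)*2*pi*i = (14/3)*pi*i.
(19/8)*log(1 - u/(1/9)): each positive loop around 1/9 adds 2*pi*i to the log, so winding -1 contributes (19/8)*(-1)*2*pi*i = -(19/4)*pi*i.
Summing the contributions at u = -16/5 gives -(1/12)*pi*i.


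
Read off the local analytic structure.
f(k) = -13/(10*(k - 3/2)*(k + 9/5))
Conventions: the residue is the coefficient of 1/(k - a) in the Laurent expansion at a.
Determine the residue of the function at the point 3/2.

The residue is -13/33.

At the order-1 pole 3/2 set g(k) = (k - (3/2))*f(k) = -13/(10*(k + 9/5)).
Simple pole: residue = g(a) at a = 3/2, which is -13/33.


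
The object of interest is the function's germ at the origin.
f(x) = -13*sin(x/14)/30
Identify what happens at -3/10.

There is no denominator, hence no pole anywhere.
The factor -sin(x/14) is entire.
So the germ continues analytically to -3/10.

The point is a regular point.


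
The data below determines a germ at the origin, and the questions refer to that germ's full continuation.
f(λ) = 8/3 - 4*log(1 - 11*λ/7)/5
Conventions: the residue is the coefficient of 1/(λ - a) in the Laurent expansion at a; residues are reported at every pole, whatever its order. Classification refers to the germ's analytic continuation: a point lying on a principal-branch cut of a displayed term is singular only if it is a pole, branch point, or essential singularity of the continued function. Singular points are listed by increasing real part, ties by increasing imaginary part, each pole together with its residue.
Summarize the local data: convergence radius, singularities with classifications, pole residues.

Radius of convergence at 0: 7/11.
At 7/11: a logarithmic branch point.

Branch term (-4/5)*log(1 - λ/(7/11)): its argument vanishes at λ = 7/11, a logarithmic branch point, modulus 7/11.
The radius of convergence is the smallest modulus among the singular points: 7/11.


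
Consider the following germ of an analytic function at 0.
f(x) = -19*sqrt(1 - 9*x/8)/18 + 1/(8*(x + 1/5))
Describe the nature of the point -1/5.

The denominator factor x + 1/5 vanishes at -1/5 and appears to the power 1; the numerator there equals 1/8, nonzero, and no other factor vanishes.
The branch terms are analytic at this point.
Hence a pole whose order is the multiplicity, 1.

The point is a pole of order 1.


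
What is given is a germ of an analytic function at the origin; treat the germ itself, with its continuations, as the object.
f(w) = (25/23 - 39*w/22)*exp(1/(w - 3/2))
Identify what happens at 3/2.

The point is an essential singularity.

The exponent 1/(w - (3/2)) has a pole at 3/2, so exp(1/(w - (3/2))) takes every nonzero value near it: an essential singularity (not a pole of any order).


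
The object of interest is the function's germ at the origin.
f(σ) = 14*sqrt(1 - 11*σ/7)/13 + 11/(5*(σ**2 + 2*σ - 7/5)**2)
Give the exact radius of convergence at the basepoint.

Denominator factor (σ**2 + 2*σ - 7/5)^2: discriminant 48/5, real irrational roots -1 + (2/5)*sqrt(15) and -1 - (2/5)*sqrt(15); poles of order 2, moduli -1 + (2/5)*sqrt(15) and 1 + (2/5)*sqrt(15).
Branch term (14/13)*sqrt(1 - σ/(7/11)): its argument vanishes at σ = 7/11, a square-root branch point, modulus 7/11.
The radius of convergence is the smallest modulus among the singular points: -1 + (2/5)*sqrt(15).

The radius of convergence is -1 + (2/5)*sqrt(15).


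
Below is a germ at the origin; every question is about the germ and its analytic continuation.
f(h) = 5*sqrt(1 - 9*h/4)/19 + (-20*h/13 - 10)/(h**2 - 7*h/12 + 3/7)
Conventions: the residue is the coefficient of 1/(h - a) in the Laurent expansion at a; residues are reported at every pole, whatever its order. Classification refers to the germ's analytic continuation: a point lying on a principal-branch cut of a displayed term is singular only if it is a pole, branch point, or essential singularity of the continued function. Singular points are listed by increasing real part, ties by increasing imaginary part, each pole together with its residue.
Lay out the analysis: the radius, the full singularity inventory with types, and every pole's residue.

Radius of convergence at 0: 4/9.
At (7/24) - ((1/168)*sqrt(9695))*i: a pole of order 1; residue (-10/13) - ((326/3601)*sqrt(9695))*i.
At (7/24) + ((1/168)*sqrt(9695))*i: a pole of order 1; residue (-10/13) + ((326/3601)*sqrt(9695))*i.
At 4/9: an algebraic (square-root) branch point.

Denominator factor (h**2 - 7*h/12 + 3/7): discriminant -1385/1008, complex-conjugate roots (7/24) + ((1/168)*sqrt(9695))*i and (7/24) - ((1/168)*sqrt(9695))*i; poles of order 1, moduli (1/7)*sqrt(21) and (1/7)*sqrt(21).
Branch term (5/19)*sqrt(1 - h/(4/9)): its argument vanishes at h = 4/9, a square-root branch point, modulus 4/9.
The radius of convergence is the smallest modulus among the singular points: 4/9.
The branch term is analytic at (7/24) - ((1/168)*sqrt(9695))*i and contributes nothing to the residue; only the rational part matters.
The factor h**2 - 7*h/12 + 3/7 splits as (h - a)(h - a') with a = (7/24) - ((1/168)*sqrt(9695))*i, a' = (7/24) + ((1/168)*sqrt(9695))*i. At the order-1 pole a set g(h) = (h - a)*(rational part) = [-20*h/13 - 10] / (h - a').
Simple pole: residue = g(a) at a = (7/24) - ((1/168)*sqrt(9695))*i, which is (-10/13) - ((326/3601)*sqrt(9695))*i.
The branch term is analytic at (7/24) + ((1/168)*sqrt(9695))*i and contributes nothing to the residue; only the rational part matters.
The factor h**2 - 7*h/12 + 3/7 splits as (h - a)(h - a') with a = (7/24) + ((1/168)*sqrt(9695))*i, a' = (7/24) - ((1/168)*sqrt(9695))*i. At the order-1 pole a set g(h) = (h - a)*(rational part) = [-20*h/13 - 10] / (h - a').
Simple pole: residue = g(a) at a = (7/24) + ((1/168)*sqrt(9695))*i, which is (-10/13) + ((326/3601)*sqrt(9695))*i.
List the singular points by increasing real part (a conjugate pair: the negative imaginary part first).
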